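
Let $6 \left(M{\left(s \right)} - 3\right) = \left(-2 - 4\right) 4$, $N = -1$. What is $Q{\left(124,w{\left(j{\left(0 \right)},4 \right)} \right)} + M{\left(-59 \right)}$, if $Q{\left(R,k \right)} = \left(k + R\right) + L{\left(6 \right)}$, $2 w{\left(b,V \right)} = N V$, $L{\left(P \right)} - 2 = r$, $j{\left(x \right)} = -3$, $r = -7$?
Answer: $116$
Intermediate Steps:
$L{\left(P \right)} = -5$ ($L{\left(P \right)} = 2 - 7 = -5$)
$w{\left(b,V \right)} = - \frac{V}{2}$ ($w{\left(b,V \right)} = \frac{\left(-1\right) V}{2} = - \frac{V}{2}$)
$Q{\left(R,k \right)} = -5 + R + k$ ($Q{\left(R,k \right)} = \left(k + R\right) - 5 = \left(R + k\right) - 5 = -5 + R + k$)
$M{\left(s \right)} = -1$ ($M{\left(s \right)} = 3 + \frac{\left(-2 - 4\right) 4}{6} = 3 + \frac{\left(-6\right) 4}{6} = 3 + \frac{1}{6} \left(-24\right) = 3 - 4 = -1$)
$Q{\left(124,w{\left(j{\left(0 \right)},4 \right)} \right)} + M{\left(-59 \right)} = \left(-5 + 124 - 2\right) - 1 = 117 - 1 = 116$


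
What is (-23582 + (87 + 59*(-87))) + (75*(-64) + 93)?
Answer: -33335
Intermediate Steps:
(-23582 + (87 + 59*(-87))) + (75*(-64) + 93) = (-23582 + (87 - 5133)) + (-4800 + 93) = (-23582 - 5046) - 4707 = -28628 - 4707 = -33335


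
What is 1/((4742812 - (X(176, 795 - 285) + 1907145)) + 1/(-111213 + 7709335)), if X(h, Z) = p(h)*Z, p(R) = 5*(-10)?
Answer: 7598122/21739495928375 ≈ 3.4951e-7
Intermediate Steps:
p(R) = -50
X(h, Z) = -50*Z
1/((4742812 - (X(176, 795 - 285) + 1907145)) + 1/(-111213 + 7709335)) = 1/((4742812 - (-50*(795 - 285) + 1907145)) + 1/(-111213 + 7709335)) = 1/((4742812 - (-50*510 + 1907145)) + 1/7598122) = 1/((4742812 - (-25500 + 1907145)) + 1/7598122) = 1/((4742812 - 1*1881645) + 1/7598122) = 1/((4742812 - 1881645) + 1/7598122) = 1/(2861167 + 1/7598122) = 1/(21739495928375/7598122) = 7598122/21739495928375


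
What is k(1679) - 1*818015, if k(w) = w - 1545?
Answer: -817881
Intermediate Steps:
k(w) = -1545 + w
k(1679) - 1*818015 = (-1545 + 1679) - 1*818015 = 134 - 818015 = -817881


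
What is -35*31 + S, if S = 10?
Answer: -1075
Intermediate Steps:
-35*31 + S = -35*31 + 10 = -1085 + 10 = -1075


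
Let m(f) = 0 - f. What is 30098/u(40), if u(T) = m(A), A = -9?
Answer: 30098/9 ≈ 3344.2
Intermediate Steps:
m(f) = -f
u(T) = 9 (u(T) = -1*(-9) = 9)
30098/u(40) = 30098/9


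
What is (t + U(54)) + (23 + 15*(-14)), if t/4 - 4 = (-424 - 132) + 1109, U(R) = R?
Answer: 2095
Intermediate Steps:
t = 2228 (t = 16 + 4*((-424 - 132) + 1109) = 16 + 4*(-556 + 1109) = 16 + 4*553 = 16 + 2212 = 2228)
(t + U(54)) + (23 + 15*(-14)) = (2228 + 54) + (23 + 15*(-14)) = 2282 + (23 - 210) = 2282 - 187 = 2095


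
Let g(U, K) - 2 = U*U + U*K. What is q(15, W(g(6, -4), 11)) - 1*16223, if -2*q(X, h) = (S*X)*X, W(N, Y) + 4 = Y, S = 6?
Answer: -16898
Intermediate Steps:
g(U, K) = 2 + U**2 + K*U (g(U, K) = 2 + (U*U + U*K) = 2 + (U**2 + K*U) = 2 + U**2 + K*U)
W(N, Y) = -4 + Y
q(X, h) = -3*X**2 (q(X, h) = -6*X*X/2 = -3*X**2)
q(15, W(g(6, -4), 11)) - 1*16223 = -3*15**2 - 1*16223 = -3*225 - 16223 = -675 - 16223 = -16898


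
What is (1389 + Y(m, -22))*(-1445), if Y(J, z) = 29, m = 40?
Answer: -2049010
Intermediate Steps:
(1389 + Y(m, -22))*(-1445) = (1389 + 29)*(-1445) = 1418*(-1445) = -2049010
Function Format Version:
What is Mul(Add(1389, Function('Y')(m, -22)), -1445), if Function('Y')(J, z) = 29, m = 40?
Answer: -2049010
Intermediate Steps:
Mul(Add(1389, Function('Y')(m, -22)), -1445) = Mul(Add(1389, 29), -1445) = Mul(1418, -1445) = -2049010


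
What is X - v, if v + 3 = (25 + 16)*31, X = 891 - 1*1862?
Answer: -2239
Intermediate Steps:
X = -971 (X = 891 - 1862 = -971)
v = 1268 (v = -3 + (25 + 16)*31 = -3 + 41*31 = -3 + 1271 = 1268)
X - v = -971 - 1*1268 = -971 - 1268 = -2239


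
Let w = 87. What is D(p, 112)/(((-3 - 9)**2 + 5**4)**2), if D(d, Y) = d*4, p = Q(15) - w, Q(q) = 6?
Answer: -324/591361 ≈ -0.00054789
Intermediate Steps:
p = -81 (p = 6 - 1*87 = 6 - 87 = -81)
D(d, Y) = 4*d
D(p, 112)/(((-3 - 9)**2 + 5**4)**2) = (4*(-81))/(((-3 - 9)**2 + 5**4)**2) = -324/((-12)**2 + 625)**2 = -324/(144 + 625)**2 = -324/(769**2) = -324/591361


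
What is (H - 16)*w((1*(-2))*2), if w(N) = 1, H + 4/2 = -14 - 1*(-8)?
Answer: -24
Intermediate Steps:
H = -8 (H = -2 + (-14 - 1*(-8)) = -2 + (-14 + 8) = -2 - 6 = -8)
(H - 16)*w((1*(-2))*2) = (-8 - 16)*1 = -24*1 = -24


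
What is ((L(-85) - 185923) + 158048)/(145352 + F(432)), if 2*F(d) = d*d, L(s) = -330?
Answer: -28205/238664 ≈ -0.11818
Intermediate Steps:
F(d) = d**2/2 (F(d) = (d*d)/2 = d**2/2)
((L(-85) - 185923) + 158048)/(145352 + F(432)) = ((-330 - 185923) + 158048)/(145352 + (1/2)*432**2) = (-186253 + 158048)/(145352 + (1/2)*186624) = -28205/(145352 + 93312) = -28205/238664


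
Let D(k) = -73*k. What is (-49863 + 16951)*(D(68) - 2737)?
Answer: 253455312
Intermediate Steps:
(-49863 + 16951)*(D(68) - 2737) = (-49863 + 16951)*(-73*68 - 2737) = -32912*(-4964 - 2737) = -32912*(-7701) = 253455312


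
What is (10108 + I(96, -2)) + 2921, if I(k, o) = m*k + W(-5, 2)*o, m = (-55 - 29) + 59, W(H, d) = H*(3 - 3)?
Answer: 10629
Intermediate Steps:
W(H, d) = 0 (W(H, d) = H*0 = 0)
m = -25 (m = -84 + 59 = -25)
I(k, o) = -25*k (I(k, o) = -25*k + 0*o = -25*k + 0 = -25*k)
(10108 + I(96, -2)) + 2921 = (10108 - 25*96) + 2921 = (10108 - 2400) + 2921 = 7708 + 2921 = 10629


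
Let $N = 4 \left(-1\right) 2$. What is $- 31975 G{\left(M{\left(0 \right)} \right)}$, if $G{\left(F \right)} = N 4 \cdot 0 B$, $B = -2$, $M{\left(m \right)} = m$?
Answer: $0$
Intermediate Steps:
$N = -8$ ($N = \left(-4\right) 2 = -8$)
$G{\left(F \right)} = 0$ ($G{\left(F \right)} = - 8 \cdot 4 \cdot 0 \left(-2\right) = \left(-8\right) 0 \left(-2\right) = 0 \left(-2\right) = 0$)
$- 31975 G{\left(M{\left(0 \right)} \right)} = \left(-31975\right) 0 = 0$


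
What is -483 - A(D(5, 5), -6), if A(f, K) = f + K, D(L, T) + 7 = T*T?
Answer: -495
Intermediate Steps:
D(L, T) = -7 + T² (D(L, T) = -7 + T*T = -7 + T²)
A(f, K) = K + f
-483 - A(D(5, 5), -6) = -483 - (-6 + (-7 + 5²)) = -483 - (-6 + (-7 + 25)) = -483 - (-6 + 18) = -483 - 1*12 = -483 - 12 = -495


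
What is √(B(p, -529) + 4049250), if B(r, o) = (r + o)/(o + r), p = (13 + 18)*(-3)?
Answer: √4049251 ≈ 2012.3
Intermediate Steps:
p = -93 (p = 31*(-3) = -93)
B(r, o) = 1 (B(r, o) = (o + r)/(o + r) = 1)
√(B(p, -529) + 4049250) = √(1 + 4049250) = √4049251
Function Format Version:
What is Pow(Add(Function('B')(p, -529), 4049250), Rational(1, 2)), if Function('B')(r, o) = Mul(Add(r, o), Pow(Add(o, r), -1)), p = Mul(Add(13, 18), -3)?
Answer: Pow(4049251, Rational(1, 2)) ≈ 2012.3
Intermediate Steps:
p = -93 (p = Mul(31, -3) = -93)
Function('B')(r, o) = 1 (Function('B')(r, o) = Mul(Add(o, r), Pow(Add(o, r), -1)) = 1)
Pow(Add(Function('B')(p, -529), 4049250), Rational(1, 2)) = Pow(Add(1, 4049250), Rational(1, 2)) = Pow(4049251, Rational(1, 2))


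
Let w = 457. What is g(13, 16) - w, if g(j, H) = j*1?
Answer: -444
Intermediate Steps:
g(j, H) = j
g(13, 16) - w = 13 - 1*457 = 13 - 457 = -444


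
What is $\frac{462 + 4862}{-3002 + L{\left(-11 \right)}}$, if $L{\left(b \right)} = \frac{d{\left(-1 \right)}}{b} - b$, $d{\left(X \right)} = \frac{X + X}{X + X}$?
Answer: $- \frac{29282}{16451} \approx -1.78$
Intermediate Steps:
$d{\left(X \right)} = 1$ ($d{\left(X \right)} = \frac{2 X}{2 X} = 2 X \frac{1}{2 X} = 1$)
$L{\left(b \right)} = \frac{1}{b} - b$ ($L{\left(b \right)} = 1 \frac{1}{b} - b = \frac{1}{b} - b$)
$\frac{462 + 4862}{-3002 + L{\left(-11 \right)}} = \frac{462 + 4862}{-3002 + \left(\frac{1}{-11} - -11\right)} = \frac{5324}{-3002 + \left(- \frac{1}{11} + 11\right)} = \frac{5324}{-3002 + \frac{120}{11}} = \frac{5324}{- \frac{32902}{11}} = 5324 \left(- \frac{11}{32902}\right) = - \frac{29282}{16451}$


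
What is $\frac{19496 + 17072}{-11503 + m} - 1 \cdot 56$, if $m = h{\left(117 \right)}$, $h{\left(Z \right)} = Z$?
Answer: $- \frac{337092}{5693} \approx -59.212$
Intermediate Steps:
$m = 117$
$\frac{19496 + 17072}{-11503 + m} - 1 \cdot 56 = \frac{19496 + 17072}{-11503 + 117} - 1 \cdot 56 = \frac{36568}{-11386} - 56 = 36568 \left(- \frac{1}{11386}\right) - 56 = - \frac{18284}{5693} - 56 = - \frac{337092}{5693}$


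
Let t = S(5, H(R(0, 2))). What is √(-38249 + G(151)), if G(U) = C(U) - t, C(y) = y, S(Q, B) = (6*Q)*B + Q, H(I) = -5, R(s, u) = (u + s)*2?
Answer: 3*I*√4217 ≈ 194.82*I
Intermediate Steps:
R(s, u) = 2*s + 2*u (R(s, u) = (s + u)*2 = 2*s + 2*u)
S(Q, B) = Q + 6*B*Q (S(Q, B) = 6*B*Q + Q = Q + 6*B*Q)
t = -145 (t = 5*(1 + 6*(-5)) = 5*(1 - 30) = 5*(-29) = -145)
G(U) = 145 + U (G(U) = U - 1*(-145) = U + 145 = 145 + U)
√(-38249 + G(151)) = √(-38249 + (145 + 151)) = √(-38249 + 296) = √(-37953) = 3*I*√4217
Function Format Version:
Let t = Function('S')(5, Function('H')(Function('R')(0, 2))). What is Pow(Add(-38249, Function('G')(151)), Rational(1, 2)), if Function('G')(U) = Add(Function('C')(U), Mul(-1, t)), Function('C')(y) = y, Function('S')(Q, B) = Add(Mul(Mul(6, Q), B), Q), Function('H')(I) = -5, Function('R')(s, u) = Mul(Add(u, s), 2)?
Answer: Mul(3, I, Pow(4217, Rational(1, 2))) ≈ Mul(194.82, I)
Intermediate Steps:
Function('R')(s, u) = Add(Mul(2, s), Mul(2, u)) (Function('R')(s, u) = Mul(Add(s, u), 2) = Add(Mul(2, s), Mul(2, u)))
Function('S')(Q, B) = Add(Q, Mul(6, B, Q)) (Function('S')(Q, B) = Add(Mul(6, B, Q), Q) = Add(Q, Mul(6, B, Q)))
t = -145 (t = Mul(5, Add(1, Mul(6, -5))) = Mul(5, Add(1, -30)) = Mul(5, -29) = -145)
Function('G')(U) = Add(145, U) (Function('G')(U) = Add(U, Mul(-1, -145)) = Add(U, 145) = Add(145, U))
Pow(Add(-38249, Function('G')(151)), Rational(1, 2)) = Pow(Add(-38249, Add(145, 151)), Rational(1, 2)) = Pow(Add(-38249, 296), Rational(1, 2)) = Pow(-37953, Rational(1, 2)) = Mul(3, I, Pow(4217, Rational(1, 2)))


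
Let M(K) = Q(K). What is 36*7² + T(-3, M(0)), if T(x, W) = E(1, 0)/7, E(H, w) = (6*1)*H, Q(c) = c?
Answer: 12354/7 ≈ 1764.9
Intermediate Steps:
M(K) = K
E(H, w) = 6*H
T(x, W) = 6/7 (T(x, W) = (6*1)/7 = 6*(⅐) = 6/7)
36*7² + T(-3, M(0)) = 36*7² + 6/7 = 36*49 + 6/7 = 1764 + 6/7 = 12354/7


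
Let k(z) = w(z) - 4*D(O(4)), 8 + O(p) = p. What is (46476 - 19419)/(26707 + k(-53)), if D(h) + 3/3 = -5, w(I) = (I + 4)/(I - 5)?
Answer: 1569306/1550447 ≈ 1.0122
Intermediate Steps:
w(I) = (4 + I)/(-5 + I)
O(p) = -8 + p
D(h) = -6 (D(h) = -1 - 5 = -6)
k(z) = 24 + (4 + z)/(-5 + z) (k(z) = (4 + z)/(-5 + z) - 4*(-6) = (4 + z)/(-5 + z) + 24 = 24 + (4 + z)/(-5 + z))
(46476 - 19419)/(26707 + k(-53)) = (46476 - 19419)/(26707 + (-116 + 25*(-53))/(-5 - 53)) = 27057/(26707 + (-116 - 1325)/(-58)) = 27057/(26707 - 1/58*(-1441)) = 27057/(26707 + 1441/58) = 27057/(1550447/58) = 27057*(58/1550447) = 1569306/1550447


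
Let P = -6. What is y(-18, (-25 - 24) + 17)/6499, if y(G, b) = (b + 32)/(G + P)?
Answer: 0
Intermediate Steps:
y(G, b) = (32 + b)/(-6 + G) (y(G, b) = (b + 32)/(G - 6) = (32 + b)/(-6 + G))
y(-18, (-25 - 24) + 17)/6499 = ((32 + ((-25 - 24) + 17))/(-6 - 18))/6499 = ((32 + (-49 + 17))/(-24))*(1/6499) = -(32 - 32)/24*(1/6499) = -1/24*0*(1/6499) = 0*(1/6499) = 0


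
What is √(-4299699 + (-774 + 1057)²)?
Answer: I*√4219610 ≈ 2054.2*I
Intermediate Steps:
√(-4299699 + (-774 + 1057)²) = √(-4299699 + 283²) = √(-4299699 + 80089) = √(-4219610) = I*√4219610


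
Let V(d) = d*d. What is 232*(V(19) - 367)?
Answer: -1392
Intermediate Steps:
V(d) = d²
232*(V(19) - 367) = 232*(19² - 367) = 232*(361 - 367) = 232*(-6) = -1392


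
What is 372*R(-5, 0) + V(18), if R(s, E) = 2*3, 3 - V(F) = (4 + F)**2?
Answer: 1751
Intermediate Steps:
V(F) = 3 - (4 + F)**2
R(s, E) = 6
372*R(-5, 0) + V(18) = 372*6 + (3 - (4 + 18)**2) = 2232 + (3 - 1*22**2) = 2232 + (3 - 1*484) = 2232 + (3 - 484) = 2232 - 481 = 1751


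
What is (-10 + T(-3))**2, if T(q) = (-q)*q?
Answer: 361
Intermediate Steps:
T(q) = -q**2
(-10 + T(-3))**2 = (-10 - 1*(-3)**2)**2 = (-10 - 1*9)**2 = (-10 - 9)**2 = (-19)**2 = 361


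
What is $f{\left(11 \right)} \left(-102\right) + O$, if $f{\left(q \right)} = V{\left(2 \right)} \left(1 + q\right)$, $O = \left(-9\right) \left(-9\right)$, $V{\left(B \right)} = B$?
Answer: $-2367$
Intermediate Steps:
$O = 81$
$f{\left(q \right)} = 2 + 2 q$ ($f{\left(q \right)} = 2 \left(1 + q\right) = 2 + 2 q$)
$f{\left(11 \right)} \left(-102\right) + O = \left(2 + 2 \cdot 11\right) \left(-102\right) + 81 = \left(2 + 22\right) \left(-102\right) + 81 = 24 \left(-102\right) + 81 = -2448 + 81 = -2367$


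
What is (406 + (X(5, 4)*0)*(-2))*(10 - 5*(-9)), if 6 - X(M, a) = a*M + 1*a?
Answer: 22330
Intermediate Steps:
X(M, a) = 6 - a - M*a (X(M, a) = 6 - (a*M + 1*a) = 6 - (M*a + a) = 6 - (a + M*a) = 6 + (-a - M*a) = 6 - a - M*a)
(406 + (X(5, 4)*0)*(-2))*(10 - 5*(-9)) = (406 + ((6 - 1*4 - 1*5*4)*0)*(-2))*(10 - 5*(-9)) = (406 + ((6 - 4 - 20)*0)*(-2))*(10 + 45) = (406 - 18*0*(-2))*55 = (406 + 0*(-2))*55 = (406 + 0)*55 = 406*55 = 22330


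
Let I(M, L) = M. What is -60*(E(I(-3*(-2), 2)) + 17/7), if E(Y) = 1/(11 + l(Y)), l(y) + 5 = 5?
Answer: -11640/77 ≈ -151.17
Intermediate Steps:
l(y) = 0 (l(y) = -5 + 5 = 0)
E(Y) = 1/11 (E(Y) = 1/(11 + 0) = 1/11)
-60*(E(I(-3*(-2), 2)) + 17/7) = -60*(1/11 + 17/7) = -60*194/77 = -11640/77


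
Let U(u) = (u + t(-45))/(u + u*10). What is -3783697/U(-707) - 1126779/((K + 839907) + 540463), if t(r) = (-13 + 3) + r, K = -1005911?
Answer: -11018760832921769/285337758 ≈ -3.8617e+7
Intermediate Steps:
t(r) = -10 + r
U(u) = (-55 + u)/(11*u) (U(u) = (u + (-10 - 45))/(u + u*10) = (u - 55)/(u + 10*u) = (-55 + u)/((11*u)) = (-55 + u)*(1/(11*u)) = (-55 + u)/(11*u))
-3783697/U(-707) - 1126779/((K + 839907) + 540463) = -3783697*(-7777/(-55 - 707)) - 1126779/((-1005911 + 839907) + 540463) = -3783697/((1/11)*(-1/707)*(-762)) - 1126779/(-166004 + 540463) = -3783697/762/7777 - 1126779/374459 = -3783697*7777/762 - 1126779*1/374459 = -29425811569/762 - 1126779/374459 = -11018760832921769/285337758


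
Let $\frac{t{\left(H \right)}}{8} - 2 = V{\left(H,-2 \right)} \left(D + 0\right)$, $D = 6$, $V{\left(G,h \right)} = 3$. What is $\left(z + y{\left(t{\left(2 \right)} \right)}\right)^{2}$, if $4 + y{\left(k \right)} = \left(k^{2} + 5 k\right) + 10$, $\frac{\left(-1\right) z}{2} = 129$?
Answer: $683717904$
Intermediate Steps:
$z = -258$ ($z = \left(-2\right) 129 = -258$)
$t{\left(H \right)} = 160$ ($t{\left(H \right)} = 16 + 8 \cdot 3 \left(6 + 0\right) = 16 + 8 \cdot 3 \cdot 6 = 16 + 8 \cdot 18 = 16 + 144 = 160$)
$y{\left(k \right)} = 6 + k^{2} + 5 k$ ($y{\left(k \right)} = -4 + \left(\left(k^{2} + 5 k\right) + 10\right) = -4 + \left(10 + k^{2} + 5 k\right) = 6 + k^{2} + 5 k$)
$\left(z + y{\left(t{\left(2 \right)} \right)}\right)^{2} = \left(-258 + \left(6 + 160^{2} + 5 \cdot 160\right)\right)^{2} = \left(-258 + \left(6 + 25600 + 800\right)\right)^{2} = \left(-258 + 26406\right)^{2} = 26148^{2} = 683717904$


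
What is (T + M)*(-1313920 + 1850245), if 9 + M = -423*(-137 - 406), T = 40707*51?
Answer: 1236624396525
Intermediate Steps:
T = 2076057
M = 229680 (M = -9 - 423*(-137 - 406) = -9 - 423*(-543) = -9 + 229689 = 229680)
(T + M)*(-1313920 + 1850245) = (2076057 + 229680)*(-1313920 + 1850245) = 2305737*536325 = 1236624396525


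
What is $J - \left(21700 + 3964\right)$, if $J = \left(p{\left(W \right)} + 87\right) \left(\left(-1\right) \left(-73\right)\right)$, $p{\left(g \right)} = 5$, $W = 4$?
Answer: $-18948$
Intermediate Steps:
$J = 6716$ ($J = \left(5 + 87\right) \left(\left(-1\right) \left(-73\right)\right) = 92 \cdot 73 = 6716$)
$J - \left(21700 + 3964\right) = 6716 - \left(21700 + 3964\right) = 6716 - 25664 = -18948$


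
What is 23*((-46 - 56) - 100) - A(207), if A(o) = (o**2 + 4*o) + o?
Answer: -48530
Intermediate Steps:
A(o) = o**2 + 5*o
23*((-46 - 56) - 100) - A(207) = 23*((-46 - 56) - 100) - 207*(5 + 207) = 23*(-102 - 100) - 207*212 = 23*(-202) - 1*43884 = -4646 - 43884 = -48530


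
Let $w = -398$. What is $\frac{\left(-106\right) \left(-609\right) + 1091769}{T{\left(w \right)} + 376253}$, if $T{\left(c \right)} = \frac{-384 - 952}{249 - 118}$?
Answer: $\frac{50492771}{16429269} \approx 3.0733$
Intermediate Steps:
$T{\left(c \right)} = - \frac{1336}{131}$
$\frac{\left(-106\right) \left(-609\right) + 1091769}{T{\left(w \right)} + 376253} = \frac{\left(-106\right) \left(-609\right) + 1091769}{- \frac{1336}{131} + 376253} = \frac{64554 + 1091769}{\frac{49287807}{131}} = 1156323 \cdot \frac{131}{49287807} = \frac{50492771}{16429269}$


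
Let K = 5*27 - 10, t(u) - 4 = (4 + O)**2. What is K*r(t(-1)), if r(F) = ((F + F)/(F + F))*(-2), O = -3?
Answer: -250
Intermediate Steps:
t(u) = 5 (t(u) = 4 + (4 - 3)**2 = 4 + 1**2 = 4 + 1 = 5)
r(F) = -2 (r(F) = ((2*F)/((2*F)))*(-2) = ((2*F)*(1/(2*F)))*(-2) = 1*(-2) = -2)
K = 125 (K = 135 - 10 = 125)
K*r(t(-1)) = 125*(-2) = -250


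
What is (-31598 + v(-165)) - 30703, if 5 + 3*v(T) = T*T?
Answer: -159683/3 ≈ -53228.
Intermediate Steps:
v(T) = -5/3 + T²/3 (v(T) = -5/3 + (T*T)/3 = -5/3 + T²/3)
(-31598 + v(-165)) - 30703 = (-31598 + (-5/3 + (⅓)*(-165)²)) - 30703 = (-31598 + (-5/3 + (⅓)*27225)) - 30703 = (-31598 + (-5/3 + 9075)) - 30703 = (-31598 + 27220/3) - 30703 = -67574/3 - 30703 = -159683/3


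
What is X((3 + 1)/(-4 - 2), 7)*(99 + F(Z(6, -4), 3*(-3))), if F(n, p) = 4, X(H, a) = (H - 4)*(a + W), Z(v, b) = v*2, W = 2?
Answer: -4326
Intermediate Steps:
Z(v, b) = 2*v
X(H, a) = (-4 + H)*(2 + a) (X(H, a) = (H - 4)*(a + 2) = (-4 + H)*(2 + a))
X((3 + 1)/(-4 - 2), 7)*(99 + F(Z(6, -4), 3*(-3))) = (-8 - 4*7 + 2*((3 + 1)/(-4 - 2)) + ((3 + 1)/(-4 - 2))*7)*(99 + 4) = (-8 - 28 + 2*(4/(-6)) + (4/(-6))*7)*103 = (-8 - 28 + 2*(4*(-1/6)) + (4*(-1/6))*7)*103 = (-8 - 28 + 2*(-2/3) - 2/3*7)*103 = (-8 - 28 - 4/3 - 14/3)*103 = -42*103 = -4326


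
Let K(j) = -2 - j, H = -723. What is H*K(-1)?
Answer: 723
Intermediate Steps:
H*K(-1) = -723*(-2 - 1*(-1)) = -723*(-2 + 1) = -723*(-1) = 723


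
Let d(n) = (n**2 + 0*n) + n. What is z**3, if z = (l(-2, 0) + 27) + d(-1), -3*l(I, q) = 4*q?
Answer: 19683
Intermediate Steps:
d(n) = n + n**2 (d(n) = (n**2 + 0) + n = n**2 + n = n + n**2)
l(I, q) = -4*q/3
z = 27 (z = (-4/3*0 + 27) - (1 - 1) = (0 + 27) - 1*0 = 27 + 0 = 27)
z**3 = 27**3 = 19683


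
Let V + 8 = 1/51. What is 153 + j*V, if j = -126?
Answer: 19695/17 ≈ 1158.5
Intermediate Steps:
V = -407/51 (V = -8 + 1/51 = -407/51 ≈ -7.9804)
153 + j*V = 153 - 126*(-407/51) = 153 + 17094/17 = 19695/17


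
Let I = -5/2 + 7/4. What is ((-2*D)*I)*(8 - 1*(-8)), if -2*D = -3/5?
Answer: 36/5 ≈ 7.2000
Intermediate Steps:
D = 3/10 (D = -(-3)/(2*5) = -1/2*(-3/5) = 3/10 ≈ 0.30000)
I = -3/4 (I = -5*1/2 + 7*(1/4) = -5/2 + 7/4 = -3/4 ≈ -0.75000)
((-2*D)*I)*(8 - 1*(-8)) = (-2*3/10*(-3/4))*(8 - 1*(-8)) = (-3/5*(-3/4))*(8 + 8) = (9/20)*16 = 36/5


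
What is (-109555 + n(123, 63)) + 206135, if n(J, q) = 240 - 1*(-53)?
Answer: 96873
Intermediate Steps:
n(J, q) = 293 (n(J, q) = 240 + 53 = 293)
(-109555 + n(123, 63)) + 206135 = (-109555 + 293) + 206135 = -109262 + 206135 = 96873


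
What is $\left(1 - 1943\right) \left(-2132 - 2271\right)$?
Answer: $8550626$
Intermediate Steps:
$\left(1 - 1943\right) \left(-2132 - 2271\right) = - 1942 \left(-2132 - 2271\right) = \left(-1942\right) \left(-4403\right) = 8550626$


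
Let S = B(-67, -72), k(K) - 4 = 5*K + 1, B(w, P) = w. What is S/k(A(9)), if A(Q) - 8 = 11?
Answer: -67/100 ≈ -0.67000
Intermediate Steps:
A(Q) = 19 (A(Q) = 8 + 11 = 19)
k(K) = 5 + 5*K (k(K) = 4 + (5*K + 1) = 4 + (1 + 5*K) = 5 + 5*K)
S = -67
S/k(A(9)) = -67/(5 + 5*19) = -67/(5 + 95) = -67/100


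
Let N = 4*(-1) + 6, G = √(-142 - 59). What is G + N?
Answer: 2 + I*√201 ≈ 2.0 + 14.177*I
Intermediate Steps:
G = I*√201 (G = √(-201) = I*√201 ≈ 14.177*I)
N = 2 (N = -4 + 6 = 2)
G + N = I*√201 + 2 = 2 + I*√201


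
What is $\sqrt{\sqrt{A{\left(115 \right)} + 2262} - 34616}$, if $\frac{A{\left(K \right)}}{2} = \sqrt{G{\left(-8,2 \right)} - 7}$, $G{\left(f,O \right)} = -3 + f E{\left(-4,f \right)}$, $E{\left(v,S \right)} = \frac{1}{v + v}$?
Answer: $\sqrt{-34616 + \sqrt{6} \sqrt{377 + i}} \approx 0.0002 + 185.93 i$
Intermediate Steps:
$E{\left(v,S \right)} = \frac{1}{2 v}$
$G{\left(f,O \right)} = -3 - \frac{f}{8}$ ($G{\left(f,O \right)} = -3 + f \frac{1}{2 \left(-4\right)} = -3 + f \frac{1}{2} \left(- \frac{1}{4}\right) = -3 + f \left(- \frac{1}{8}\right) = -3 - \frac{f}{8}$)
$A{\left(K \right)} = 6 i$ ($A{\left(K \right)} = 2 \sqrt{\left(-3 - -1\right) - 7} = 2 \sqrt{\left(-3 + 1\right) - 7} = 2 \sqrt{-2 - 7} = 2 \sqrt{-9} = 2 \cdot 3 i = 6 i$)
$\sqrt{\sqrt{A{\left(115 \right)} + 2262} - 34616} = \sqrt{\sqrt{6 i + 2262} - 34616} = \sqrt{\sqrt{2262 + 6 i} - 34616} = \sqrt{-34616 + \sqrt{2262 + 6 i}}$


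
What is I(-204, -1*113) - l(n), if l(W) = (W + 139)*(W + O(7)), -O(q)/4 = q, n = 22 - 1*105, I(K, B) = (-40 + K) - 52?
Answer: 5920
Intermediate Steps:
I(K, B) = -92 + K
n = -83 (n = 22 - 105 = -83)
O(q) = -4*q
l(W) = (-28 + W)*(139 + W) (l(W) = (W + 139)*(W - 4*7) = (139 + W)*(W - 28) = (139 + W)*(-28 + W) = (-28 + W)*(139 + W))
I(-204, -1*113) - l(n) = (-92 - 204) - (-3892 + (-83)² + 111*(-83)) = -296 - (-3892 + 6889 - 9213) = -296 - 1*(-6216) = -296 + 6216 = 5920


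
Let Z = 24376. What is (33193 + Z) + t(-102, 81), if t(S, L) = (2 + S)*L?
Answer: 49469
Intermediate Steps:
t(S, L) = L*(2 + S)
(33193 + Z) + t(-102, 81) = (33193 + 24376) + 81*(2 - 102) = 57569 + 81*(-100) = 57569 - 8100 = 49469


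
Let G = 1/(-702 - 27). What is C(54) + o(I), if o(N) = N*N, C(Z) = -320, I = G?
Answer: -170061119/531441 ≈ -320.00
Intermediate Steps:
G = -1/729 (G = 1/(-729) = -1/729 ≈ -0.0013717)
I = -1/729 ≈ -0.0013717
o(N) = N²
C(54) + o(I) = -320 + (-1/729)² = -320 + 1/531441 = -170061119/531441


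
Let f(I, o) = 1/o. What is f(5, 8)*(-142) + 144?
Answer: 505/4 ≈ 126.25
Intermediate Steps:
f(5, 8)*(-142) + 144 = -142/8 + 144 = (⅛)*(-142) + 144 = -71/4 + 144 = 505/4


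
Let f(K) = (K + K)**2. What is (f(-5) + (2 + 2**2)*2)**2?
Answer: 12544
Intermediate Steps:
f(K) = 4*K**2 (f(K) = (2*K)**2 = 4*K**2)
(f(-5) + (2 + 2**2)*2)**2 = (4*(-5)**2 + (2 + 2**2)*2)**2 = (4*25 + (2 + 4)*2)**2 = (100 + 6*2)**2 = (100 + 12)**2 = 112**2 = 12544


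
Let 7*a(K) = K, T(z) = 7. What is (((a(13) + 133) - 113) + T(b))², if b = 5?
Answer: 40804/49 ≈ 832.73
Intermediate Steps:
a(K) = K/7
(((a(13) + 133) - 113) + T(b))² = ((((⅐)*13 + 133) - 113) + 7)² = (((13/7 + 133) - 113) + 7)² = ((944/7 - 113) + 7)² = (153/7 + 7)² = (202/7)² = 40804/49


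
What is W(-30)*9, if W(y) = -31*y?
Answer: 8370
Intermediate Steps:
W(-30)*9 = -31*(-30)*9 = 930*9 = 8370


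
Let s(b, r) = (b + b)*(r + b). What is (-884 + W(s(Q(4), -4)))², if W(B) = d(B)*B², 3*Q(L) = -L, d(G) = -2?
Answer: 10893514384/6561 ≈ 1.6603e+6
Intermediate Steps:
Q(L) = -L/3 (Q(L) = (-L)/3 = -L/3)
s(b, r) = 2*b*(b + r) (s(b, r) = (2*b)*(b + r) = 2*b*(b + r))
W(B) = -2*B²
(-884 + W(s(Q(4), -4)))² = (-884 - 2*64*(-⅓*4 - 4)²/9)² = (-884 - 2*64*(-4/3 - 4)²/9)² = (-884 - 2*(2*(-4/3)*(-16/3))²)² = (-884 - 2*(128/9)²)² = (-884 - 2*16384/81)² = (-884 - 32768/81)² = (-104372/81)² = 10893514384/6561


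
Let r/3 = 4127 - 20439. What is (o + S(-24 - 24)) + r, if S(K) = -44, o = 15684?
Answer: -33296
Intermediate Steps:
r = -48936 (r = 3*(4127 - 20439) = 3*(-16312) = -48936)
(o + S(-24 - 24)) + r = (15684 - 44) - 48936 = 15640 - 48936 = -33296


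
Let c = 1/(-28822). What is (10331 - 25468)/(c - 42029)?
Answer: 436278614/1211359839 ≈ 0.36016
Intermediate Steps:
c = -1/28822 ≈ -3.4696e-5
(10331 - 25468)/(c - 42029) = (10331 - 25468)/(-1/28822 - 42029) = -15137/(-1211359839/28822) = -15137*(-28822/1211359839) = 436278614/1211359839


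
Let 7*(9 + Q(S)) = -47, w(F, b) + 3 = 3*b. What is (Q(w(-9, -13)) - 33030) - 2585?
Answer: -249415/7 ≈ -35631.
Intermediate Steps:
w(F, b) = -3 + 3*b
Q(S) = -110/7 (Q(S) = -9 + (⅐)*(-47) = -9 - 47/7 = -110/7)
(Q(w(-9, -13)) - 33030) - 2585 = (-110/7 - 33030) - 2585 = -231320/7 - 2585 = -249415/7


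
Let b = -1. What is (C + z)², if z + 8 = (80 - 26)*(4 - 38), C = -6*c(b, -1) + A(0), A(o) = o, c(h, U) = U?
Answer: 3378244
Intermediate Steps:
C = 6 (C = -6*(-1) + 0 = 6 + 0 = 6)
z = -1844 (z = -8 + (80 - 26)*(4 - 38) = -8 + 54*(-34) = -8 - 1836 = -1844)
(C + z)² = (6 - 1844)² = (-1838)² = 3378244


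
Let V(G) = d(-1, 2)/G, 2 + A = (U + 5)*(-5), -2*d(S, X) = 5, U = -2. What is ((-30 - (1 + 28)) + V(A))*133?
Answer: -266133/34 ≈ -7827.4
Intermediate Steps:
d(S, X) = -5/2 (d(S, X) = -½*5 = -5/2)
A = -17 (A = -2 + (-2 + 5)*(-5) = -2 + 3*(-5) = -2 - 15 = -17)
V(G) = -5/(2*G)
((-30 - (1 + 28)) + V(A))*133 = ((-30 - (1 + 28)) - 5/2/(-17))*133 = ((-30 - 1*29) - 5/2*(-1/17))*133 = ((-30 - 29) + 5/34)*133 = (-59 + 5/34)*133 = -2001/34*133 = -266133/34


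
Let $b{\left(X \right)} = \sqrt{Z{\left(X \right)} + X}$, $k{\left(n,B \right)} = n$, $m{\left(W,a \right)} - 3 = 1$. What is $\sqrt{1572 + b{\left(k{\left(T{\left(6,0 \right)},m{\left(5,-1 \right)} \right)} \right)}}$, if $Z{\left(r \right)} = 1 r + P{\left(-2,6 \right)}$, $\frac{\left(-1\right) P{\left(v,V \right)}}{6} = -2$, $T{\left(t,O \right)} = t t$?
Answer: $\sqrt{1572 + 2 \sqrt{21}} \approx 39.764$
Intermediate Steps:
$m{\left(W,a \right)} = 4$ ($m{\left(W,a \right)} = 3 + 1 = 4$)
$T{\left(t,O \right)} = t^{2}$
$P{\left(v,V \right)} = 12$ ($P{\left(v,V \right)} = \left(-6\right) \left(-2\right) = 12$)
$Z{\left(r \right)} = 12 + r$ ($Z{\left(r \right)} = 1 r + 12 = r + 12 = 12 + r$)
$b{\left(X \right)} = \sqrt{12 + 2 X}$ ($b{\left(X \right)} = \sqrt{\left(12 + X\right) + X} = \sqrt{12 + 2 X}$)
$\sqrt{1572 + b{\left(k{\left(T{\left(6,0 \right)},m{\left(5,-1 \right)} \right)} \right)}} = \sqrt{1572 + \sqrt{12 + 2 \cdot 6^{2}}} = \sqrt{1572 + \sqrt{12 + 2 \cdot 36}} = \sqrt{1572 + \sqrt{12 + 72}} = \sqrt{1572 + \sqrt{84}} = \sqrt{1572 + 2 \sqrt{21}}$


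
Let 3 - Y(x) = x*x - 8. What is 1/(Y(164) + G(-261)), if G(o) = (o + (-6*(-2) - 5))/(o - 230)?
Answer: -491/13200281 ≈ -3.7196e-5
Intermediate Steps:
Y(x) = 11 - x² (Y(x) = 3 - (x*x - 8) = 3 - (x² - 8) = 3 - (-8 + x²) = 3 + (8 - x²) = 11 - x²)
G(o) = (7 + o)/(-230 + o) (G(o) = (o + (12 - 5))/(-230 + o) = (o + 7)/(-230 + o) = (7 + o)/(-230 + o))
1/(Y(164) + G(-261)) = 1/((11 - 1*164²) + (7 - 261)/(-230 - 261)) = 1/((11 - 1*26896) - 254/(-491)) = 1/((11 - 26896) - 1/491*(-254)) = 1/(-26885 + 254/491) = 1/(-13200281/491) = -491/13200281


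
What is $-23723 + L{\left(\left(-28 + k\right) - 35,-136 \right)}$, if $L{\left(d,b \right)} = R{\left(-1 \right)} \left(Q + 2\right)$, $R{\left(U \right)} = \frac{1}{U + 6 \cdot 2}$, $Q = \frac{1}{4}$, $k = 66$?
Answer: $- \frac{1043803}{44} \approx -23723.0$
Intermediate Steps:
$Q = \frac{1}{4} \approx 0.25$
$R{\left(U \right)} = \frac{1}{12 + U}$ ($R{\left(U \right)} = \frac{1}{U + 12} = \frac{1}{12 + U}$)
$L{\left(d,b \right)} = \frac{9}{44}$ ($L{\left(d,b \right)} = \frac{\frac{1}{4} + 2}{12 - 1} = \frac{1}{11} \cdot \frac{9}{4} = \frac{9}{44}$)
$-23723 + L{\left(\left(-28 + k\right) - 35,-136 \right)} = -23723 + \frac{9}{44} = - \frac{1043803}{44}$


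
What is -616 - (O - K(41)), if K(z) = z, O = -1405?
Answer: 830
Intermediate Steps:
-616 - (O - K(41)) = -616 - (-1405 - 1*41) = -616 - (-1405 - 41) = -616 - 1*(-1446) = -616 + 1446 = 830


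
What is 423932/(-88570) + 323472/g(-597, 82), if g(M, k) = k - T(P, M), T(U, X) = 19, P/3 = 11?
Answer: 4770534554/929985 ≈ 5129.7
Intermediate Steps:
P = 33 (P = 3*11 = 33)
g(M, k) = -19 + k (g(M, k) = k - 1*19 = k - 19 = -19 + k)
423932/(-88570) + 323472/g(-597, 82) = 423932/(-88570) + 323472/(-19 + 82) = 423932*(-1/88570) + 323472/63 = -211966/44285 + 323472*(1/63) = -211966/44285 + 107824/21 = 4770534554/929985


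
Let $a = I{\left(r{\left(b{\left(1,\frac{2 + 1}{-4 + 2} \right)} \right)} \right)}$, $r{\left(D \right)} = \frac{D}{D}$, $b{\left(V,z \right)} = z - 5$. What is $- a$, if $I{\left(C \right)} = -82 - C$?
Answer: $83$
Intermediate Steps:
$b{\left(V,z \right)} = -5 + z$
$r{\left(D \right)} = 1$
$a = -83$ ($a = -82 - 1 = -83$)
$- a = \left(-1\right) \left(-83\right) = 83$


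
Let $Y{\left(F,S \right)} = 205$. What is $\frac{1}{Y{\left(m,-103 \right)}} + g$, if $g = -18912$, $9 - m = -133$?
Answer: $- \frac{3876959}{205} \approx -18912.0$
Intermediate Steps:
$m = 142$ ($m = 9 - -133 = 9 + 133 = 142$)
$\frac{1}{Y{\left(m,-103 \right)}} + g = \frac{1}{205} - 18912 = - \frac{3876959}{205}$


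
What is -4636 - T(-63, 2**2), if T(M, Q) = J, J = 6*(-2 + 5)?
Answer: -4654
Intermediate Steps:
J = 18 (J = 6*3 = 18)
T(M, Q) = 18
-4636 - T(-63, 2**2) = -4636 - 1*18 = -4636 - 18 = -4654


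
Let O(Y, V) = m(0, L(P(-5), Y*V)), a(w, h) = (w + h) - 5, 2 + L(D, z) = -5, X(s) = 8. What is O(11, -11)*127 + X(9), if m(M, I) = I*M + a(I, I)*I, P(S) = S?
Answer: 16899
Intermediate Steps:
L(D, z) = -7 (L(D, z) = -2 - 5 = -7)
a(w, h) = -5 + h + w (a(w, h) = (h + w) - 5 = -5 + h + w)
m(M, I) = I*M + I*(-5 + 2*I) (m(M, I) = I*M + (-5 + I + I)*I = I*M + (-5 + 2*I)*I = I*M + I*(-5 + 2*I))
O(Y, V) = 133 (O(Y, V) = -7*(-5 + 0 + 2*(-7)) = -7*(-5 + 0 - 14) = -7*(-19) = 133)
O(11, -11)*127 + X(9) = 133*127 + 8 = 16891 + 8 = 16899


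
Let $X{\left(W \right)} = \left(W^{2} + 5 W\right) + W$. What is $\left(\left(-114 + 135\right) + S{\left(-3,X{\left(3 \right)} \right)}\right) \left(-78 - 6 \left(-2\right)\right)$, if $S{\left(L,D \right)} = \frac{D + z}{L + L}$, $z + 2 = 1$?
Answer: $-1100$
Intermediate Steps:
$z = -1$ ($z = -2 + 1 = -1$)
$X{\left(W \right)} = W^{2} + 6 W$
$S{\left(L,D \right)} = \frac{-1 + D}{2 L}$ ($S{\left(L,D \right)} = \frac{D - 1}{L + L} = \frac{-1 + D}{2 L}$)
$\left(\left(-114 + 135\right) + S{\left(-3,X{\left(3 \right)} \right)}\right) \left(-78 - 6 \left(-2\right)\right) = \left(\left(-114 + 135\right) + \frac{-1 + 3 \left(6 + 3\right)}{2 \left(-3\right)}\right) \left(-78 - 6 \left(-2\right)\right) = \left(21 + \frac{1}{2} \left(- \frac{1}{3}\right) \left(-1 + 3 \cdot 9\right)\right) \left(-78 - -12\right) = \left(21 + \frac{1}{2} \left(- \frac{1}{3}\right) \left(-1 + 27\right)\right) \left(-78 + 12\right) = \left(21 + \frac{1}{2} \left(- \frac{1}{3}\right) 26\right) \left(-66\right) = \left(21 - \frac{13}{3}\right) \left(-66\right) = \frac{50}{3} \left(-66\right) = -1100$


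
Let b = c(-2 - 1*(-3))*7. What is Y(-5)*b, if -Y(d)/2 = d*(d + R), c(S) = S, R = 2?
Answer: -210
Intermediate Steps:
Y(d) = -2*d*(2 + d) (Y(d) = -2*d*(d + 2) = -2*d*(2 + d))
b = 7 (b = (-2 - 1*(-3))*7 = (-2 + 3)*7 = 1*7 = 7)
Y(-5)*b = -2*(-5)*(2 - 5)*7 = -2*(-5)*(-3)*7 = -30*7 = -210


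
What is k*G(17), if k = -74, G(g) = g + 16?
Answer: -2442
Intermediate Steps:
G(g) = 16 + g
k*G(17) = -74*(16 + 17) = -74*33 = -2442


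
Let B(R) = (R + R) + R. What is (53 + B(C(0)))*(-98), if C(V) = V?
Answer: -5194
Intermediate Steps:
B(R) = 3*R (B(R) = 2*R + R = 3*R)
(53 + B(C(0)))*(-98) = (53 + 3*0)*(-98) = (53 + 0)*(-98) = 53*(-98) = -5194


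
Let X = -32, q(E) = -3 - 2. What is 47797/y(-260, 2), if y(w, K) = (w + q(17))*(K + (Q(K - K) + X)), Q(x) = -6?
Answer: 47797/9540 ≈ 5.0102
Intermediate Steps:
q(E) = -5
y(w, K) = (-38 + K)*(-5 + w) (y(w, K) = (w - 5)*(K + (-6 - 32)) = (-5 + w)*(K - 38) = (-5 + w)*(-38 + K) = (-38 + K)*(-5 + w))
47797/y(-260, 2) = 47797/(190 - 38*(-260) - 5*2 + 2*(-260)) = 47797/(190 + 9880 - 10 - 520) = 47797/9540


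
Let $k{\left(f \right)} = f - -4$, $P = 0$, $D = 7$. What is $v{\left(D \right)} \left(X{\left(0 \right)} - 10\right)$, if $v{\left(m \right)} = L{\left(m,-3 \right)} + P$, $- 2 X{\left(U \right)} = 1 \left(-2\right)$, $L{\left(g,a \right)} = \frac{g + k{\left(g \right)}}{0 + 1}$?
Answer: $-162$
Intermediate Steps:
$k{\left(f \right)} = 4 + f$ ($k{\left(f \right)} = f + 4 = 4 + f$)
$L{\left(g,a \right)} = 4 + 2 g$ ($L{\left(g,a \right)} = \frac{g + \left(4 + g\right)}{0 + 1} = \frac{4 + 2 g}{1} = \left(4 + 2 g\right) 1 = 4 + 2 g$)
$X{\left(U \right)} = 1$ ($X{\left(U \right)} = - \frac{1 \left(-2\right)}{2} = \left(- \frac{1}{2}\right) \left(-2\right) = 1$)
$v{\left(m \right)} = 4 + 2 m$ ($v{\left(m \right)} = \left(4 + 2 m\right) + 0 = 4 + 2 m$)
$v{\left(D \right)} \left(X{\left(0 \right)} - 10\right) = \left(4 + 2 \cdot 7\right) \left(1 - 10\right) = \left(4 + 14\right) \left(-9\right) = 18 \left(-9\right) = -162$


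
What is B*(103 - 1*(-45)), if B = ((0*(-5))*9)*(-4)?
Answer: 0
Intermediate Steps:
B = 0 (B = (0*9)*(-4) = 0*(-4) = 0)
B*(103 - 1*(-45)) = 0*(103 - 1*(-45)) = 0*(103 + 45) = 0*148 = 0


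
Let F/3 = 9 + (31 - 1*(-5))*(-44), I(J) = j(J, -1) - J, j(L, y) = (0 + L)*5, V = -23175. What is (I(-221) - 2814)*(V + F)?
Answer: 103174200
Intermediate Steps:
j(L, y) = 5*L (j(L, y) = L*5 = 5*L)
I(J) = 4*J (I(J) = 5*J - J = 4*J)
F = -4725 (F = 3*(9 + (31 - 1*(-5))*(-44)) = 3*(9 + (31 + 5)*(-44)) = 3*(9 + 36*(-44)) = 3*(9 - 1584) = 3*(-1575) = -4725)
(I(-221) - 2814)*(V + F) = (4*(-221) - 2814)*(-23175 - 4725) = (-884 - 2814)*(-27900) = -3698*(-27900) = 103174200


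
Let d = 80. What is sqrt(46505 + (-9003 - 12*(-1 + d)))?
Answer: 7*sqrt(746) ≈ 191.19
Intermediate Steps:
sqrt(46505 + (-9003 - 12*(-1 + d))) = sqrt(46505 + (-9003 - 12*(-1 + 80))) = sqrt(46505 + (-9003 - 12*79)) = sqrt(46505 + (-9003 - 1*948)) = sqrt(46505 + (-9003 - 948)) = sqrt(46505 - 9951) = sqrt(36554) = 7*sqrt(746)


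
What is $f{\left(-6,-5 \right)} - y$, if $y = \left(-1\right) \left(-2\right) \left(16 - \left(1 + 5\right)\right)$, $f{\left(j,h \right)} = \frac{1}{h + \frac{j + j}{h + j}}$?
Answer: $- \frac{871}{43} \approx -20.256$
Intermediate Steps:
$f{\left(j,h \right)} = \frac{1}{h + \frac{2 j}{h + j}}$
$y = 20$ ($y = 2 \left(16 - 6\right) = 2 \cdot 10 = 20$)
$f{\left(-6,-5 \right)} - y = \frac{-5 - 6}{\left(-5\right)^{2} + 2 \left(-6\right) - -30} - 20 = \frac{1}{25 - 12 + 30} \left(-11\right) - 20 = \frac{1}{43} \left(-11\right) - 20 = - \frac{11}{43} - 20 = - \frac{871}{43}$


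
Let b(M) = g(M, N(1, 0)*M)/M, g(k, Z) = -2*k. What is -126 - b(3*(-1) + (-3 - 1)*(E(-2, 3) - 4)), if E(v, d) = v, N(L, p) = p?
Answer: -124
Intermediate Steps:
b(M) = -2 (b(M) = (-2*M)/M = -2)
-126 - b(3*(-1) + (-3 - 1)*(E(-2, 3) - 4)) = -126 - 1*(-2) = -126 + 2 = -124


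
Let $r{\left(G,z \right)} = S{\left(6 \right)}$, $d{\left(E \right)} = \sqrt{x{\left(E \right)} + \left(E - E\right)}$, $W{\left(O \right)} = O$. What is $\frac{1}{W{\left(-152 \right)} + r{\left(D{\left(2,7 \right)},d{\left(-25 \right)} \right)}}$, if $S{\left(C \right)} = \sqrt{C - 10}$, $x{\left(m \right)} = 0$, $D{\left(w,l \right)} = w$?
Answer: $- \frac{38}{5777} - \frac{i}{11554} \approx -0.0065778 - 8.655 \cdot 10^{-5} i$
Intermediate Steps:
$d{\left(E \right)} = 0$ ($d{\left(E \right)} = \sqrt{0 + \left(E - E\right)} = \sqrt{0 + 0} = \sqrt{0} = 0$)
$S{\left(C \right)} = \sqrt{-10 + C}$
$r{\left(G,z \right)} = 2 i$ ($r{\left(G,z \right)} = \sqrt{-10 + 6} = \sqrt{-4} = 2 i$)
$\frac{1}{W{\left(-152 \right)} + r{\left(D{\left(2,7 \right)},d{\left(-25 \right)} \right)}} = \frac{1}{-152 + 2 i} = \frac{-152 - 2 i}{23108}$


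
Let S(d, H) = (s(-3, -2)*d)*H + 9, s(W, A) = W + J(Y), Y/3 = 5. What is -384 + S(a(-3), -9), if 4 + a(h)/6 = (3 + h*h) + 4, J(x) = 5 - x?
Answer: 8049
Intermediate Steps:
Y = 15 (Y = 3*5 = 15)
a(h) = 18 + 6*h² (a(h) = -24 + 6*((3 + h*h) + 4) = -24 + 6*((3 + h²) + 4) = -24 + 6*(7 + h²) = -24 + (42 + 6*h²) = 18 + 6*h²)
s(W, A) = -10 + W (s(W, A) = W + (5 - 1*15) = W + (5 - 15) = W - 10 = -10 + W)
S(d, H) = 9 - 13*H*d (S(d, H) = ((-10 - 3)*d)*H + 9 = (-13*d)*H + 9 = -13*H*d + 9 = 9 - 13*H*d)
-384 + S(a(-3), -9) = -384 + (9 - 13*(-9)*(18 + 6*(-3)²)) = -384 + (9 - 13*(-9)*(18 + 6*9)) = -384 + (9 - 13*(-9)*(18 + 54)) = -384 + (9 - 13*(-9)*72) = -384 + (9 + 8424) = -384 + 8433 = 8049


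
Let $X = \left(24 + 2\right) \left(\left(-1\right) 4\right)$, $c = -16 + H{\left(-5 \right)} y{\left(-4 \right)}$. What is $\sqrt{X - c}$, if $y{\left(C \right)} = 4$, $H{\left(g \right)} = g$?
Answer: $2 i \sqrt{17} \approx 8.2462 i$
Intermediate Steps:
$c = -36$ ($c = -16 - 20 = -36$)
$X = -104$ ($X = 26 \left(-4\right) = -104$)
$\sqrt{X - c} = \sqrt{-104 - -36} = \sqrt{-104 + 36} = \sqrt{-68} = 2 i \sqrt{17}$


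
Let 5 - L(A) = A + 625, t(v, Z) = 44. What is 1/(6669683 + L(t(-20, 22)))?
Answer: 1/6669019 ≈ 1.4995e-7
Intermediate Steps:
L(A) = -620 - A (L(A) = 5 - (A + 625) = 5 - (625 + A) = 5 + (-625 - A) = -620 - A)
1/(6669683 + L(t(-20, 22))) = 1/(6669683 + (-620 - 1*44)) = 1/(6669683 + (-620 - 44)) = 1/(6669683 - 664) = 1/6669019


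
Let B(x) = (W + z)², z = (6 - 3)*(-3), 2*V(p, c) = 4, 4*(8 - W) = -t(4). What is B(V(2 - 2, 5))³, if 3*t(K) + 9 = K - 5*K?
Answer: 2565726409/2985984 ≈ 859.26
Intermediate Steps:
t(K) = -3 - 4*K/3 (t(K) = -3 + (K - 5*K)/3 = -3 + (-4*K)/3 = -3 - 4*K/3)
W = 71/12 (W = 8 - (-1)*(-3 - 4/3*4)/4 = 8 - (-1)*(-3 - 16/3)/4 = 8 - (-1)*(-25)/(4*3) = 8 - ¼*25/3 = 8 - 25/12 = 71/12 ≈ 5.9167)
V(p, c) = 2 (V(p, c) = (½)*4 = 2)
z = -9 (z = 3*(-3) = -9)
B(x) = 1369/144 (B(x) = (71/12 - 9)² = (-37/12)² = 1369/144)
B(V(2 - 2, 5))³ = (1369/144)³ = 2565726409/2985984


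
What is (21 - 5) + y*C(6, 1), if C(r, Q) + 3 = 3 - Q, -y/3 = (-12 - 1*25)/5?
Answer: -31/5 ≈ -6.2000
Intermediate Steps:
y = 111/5 (y = -3*(-12 - 1*25)/5 = -3*(-12 - 25)/5 = -(-111)/5 = -3*(-37/5) = 111/5 ≈ 22.200)
C(r, Q) = -Q (C(r, Q) = -3 + (3 - Q) = -Q)
(21 - 5) + y*C(6, 1) = (21 - 5) + 111*(-1*1)/5 = 16 + (111/5)*(-1) = 16 - 111/5 = -31/5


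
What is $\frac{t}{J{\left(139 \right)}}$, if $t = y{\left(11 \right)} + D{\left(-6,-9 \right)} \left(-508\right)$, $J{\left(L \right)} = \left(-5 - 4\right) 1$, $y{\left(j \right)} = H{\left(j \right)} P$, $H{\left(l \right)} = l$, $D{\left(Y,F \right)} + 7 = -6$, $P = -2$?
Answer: $- \frac{2194}{3} \approx -731.33$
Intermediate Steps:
$D{\left(Y,F \right)} = -13$ ($D{\left(Y,F \right)} = -7 - 6 = -13$)
$y{\left(j \right)} = - 2 j$ ($y{\left(j \right)} = j \left(-2\right) = - 2 j$)
$J{\left(L \right)} = -9$ ($J{\left(L \right)} = \left(-9\right) 1 = -9$)
$t = 6582$ ($t = \left(-2\right) 11 - -6604 = -22 + 6604 = 6582$)
$\frac{t}{J{\left(139 \right)}} = \frac{6582}{-9} = 6582 \left(- \frac{1}{9}\right) = - \frac{2194}{3}$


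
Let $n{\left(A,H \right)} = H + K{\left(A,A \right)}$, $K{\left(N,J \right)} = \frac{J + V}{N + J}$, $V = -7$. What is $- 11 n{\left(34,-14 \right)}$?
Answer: $\frac{10175}{68} \approx 149.63$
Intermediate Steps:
$K{\left(N,J \right)} = \frac{-7 + J}{J + N}$ ($K{\left(N,J \right)} = \frac{J - 7}{N + J} = \frac{-7 + J}{J + N}$)
$n{\left(A,H \right)} = H + \frac{-7 + A}{2 A}$ ($n{\left(A,H \right)} = H + \frac{-7 + A}{A + A} = H + \frac{-7 + A}{2 A}$)
$- 11 n{\left(34,-14 \right)} = - 11 \left(\frac{1}{2} - 14 - \frac{7}{2 \cdot 34}\right) = - 11 \left(\frac{1}{2} - 14 - \frac{7}{68}\right) = \left(-11\right) \left(- \frac{925}{68}\right) = \frac{10175}{68}$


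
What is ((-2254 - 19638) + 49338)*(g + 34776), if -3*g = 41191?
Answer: 1732858102/3 ≈ 5.7762e+8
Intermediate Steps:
g = -41191/3 (g = -⅓*41191 = -41191/3 ≈ -13730.)
((-2254 - 19638) + 49338)*(g + 34776) = ((-2254 - 19638) + 49338)*(-41191/3 + 34776) = (-21892 + 49338)*(63137/3) = 27446*(63137/3) = 1732858102/3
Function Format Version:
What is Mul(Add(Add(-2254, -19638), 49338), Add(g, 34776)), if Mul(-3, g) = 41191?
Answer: Rational(1732858102, 3) ≈ 5.7762e+8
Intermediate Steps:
g = Rational(-41191, 3) (g = Mul(Rational(-1, 3), 41191) = Rational(-41191, 3) ≈ -13730.)
Mul(Add(Add(-2254, -19638), 49338), Add(g, 34776)) = Mul(Add(Add(-2254, -19638), 49338), Add(Rational(-41191, 3), 34776)) = Mul(Add(-21892, 49338), Rational(63137, 3)) = Mul(27446, Rational(63137, 3)) = Rational(1732858102, 3)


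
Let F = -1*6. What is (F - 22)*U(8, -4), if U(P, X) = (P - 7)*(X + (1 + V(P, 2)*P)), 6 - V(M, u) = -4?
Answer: -2156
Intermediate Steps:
F = -6
V(M, u) = 10 (V(M, u) = 6 - 1*(-4) = 6 + 4 = 10)
U(P, X) = (-7 + P)*(1 + X + 10*P) (U(P, X) = (P - 7)*(X + (1 + 10*P)) = (-7 + P)*(1 + X + 10*P))
(F - 22)*U(8, -4) = (-6 - 22)*(-7 - 69*8 - 7*(-4) + 10*8² + 8*(-4)) = -28*(-7 - 552 + 28 + 10*64 - 32) = -28*(-7 - 552 + 28 + 640 - 32) = -28*77 = -2156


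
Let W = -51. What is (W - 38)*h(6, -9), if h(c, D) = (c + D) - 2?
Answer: 445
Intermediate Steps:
h(c, D) = -2 + D + c (h(c, D) = (D + c) - 2 = -2 + D + c)
(W - 38)*h(6, -9) = (-51 - 38)*(-2 - 9 + 6) = -89*(-5) = 445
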